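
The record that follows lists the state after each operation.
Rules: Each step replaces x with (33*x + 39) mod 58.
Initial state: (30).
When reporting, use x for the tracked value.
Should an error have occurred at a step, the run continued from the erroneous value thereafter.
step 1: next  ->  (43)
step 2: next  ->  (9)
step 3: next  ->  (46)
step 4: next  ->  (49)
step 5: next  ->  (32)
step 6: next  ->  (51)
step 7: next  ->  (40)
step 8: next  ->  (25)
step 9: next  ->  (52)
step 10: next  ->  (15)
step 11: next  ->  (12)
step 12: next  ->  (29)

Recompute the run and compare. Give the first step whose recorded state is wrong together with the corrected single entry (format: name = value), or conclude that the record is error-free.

step 2, x = 8

Recomputing the run from the initial state:
step 1: x = 43
step 2: x = 8
step 3: x = 13
step 4: x = 4
step 5: x = 55
step 6: x = 56
step 7: x = 31
step 8: x = 18
step 9: x = 53
step 10: x = 48
step 11: x = 57
step 12: x = 6
The first disagreement with the record is at step 2, where the value should be x = 8.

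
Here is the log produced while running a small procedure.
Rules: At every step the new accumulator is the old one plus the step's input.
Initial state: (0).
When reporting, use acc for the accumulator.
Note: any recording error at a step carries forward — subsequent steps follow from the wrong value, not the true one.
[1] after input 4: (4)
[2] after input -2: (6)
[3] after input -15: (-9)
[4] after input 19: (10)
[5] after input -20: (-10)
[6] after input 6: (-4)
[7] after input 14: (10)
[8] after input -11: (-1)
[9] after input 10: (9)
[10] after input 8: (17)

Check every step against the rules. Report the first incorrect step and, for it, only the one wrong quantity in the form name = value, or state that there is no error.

step 2, acc = 2

Step 1: acc = 0 + 4 = 4 — no discrepancy.
Step 2: acc = 4 + -2 = 2 — the log disagrees here.
So the first discrepancy is step 2, where the right value is acc = 2.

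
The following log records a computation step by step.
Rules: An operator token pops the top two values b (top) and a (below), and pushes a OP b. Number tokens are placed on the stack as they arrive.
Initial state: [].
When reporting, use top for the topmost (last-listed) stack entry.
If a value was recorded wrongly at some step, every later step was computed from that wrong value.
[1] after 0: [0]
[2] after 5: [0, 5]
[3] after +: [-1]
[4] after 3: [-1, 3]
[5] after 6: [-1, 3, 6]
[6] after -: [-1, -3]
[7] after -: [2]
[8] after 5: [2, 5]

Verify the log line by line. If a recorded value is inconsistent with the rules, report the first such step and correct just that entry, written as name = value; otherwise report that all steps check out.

1. push 0: top = 0 (checks out)
2. push 5: top = 5 (exactly as logged)
3. 0 + 5 = 5 (the recorded entry deviates here)
First incorrect step: 3; the correct value is top = 5.

step 3, top = 5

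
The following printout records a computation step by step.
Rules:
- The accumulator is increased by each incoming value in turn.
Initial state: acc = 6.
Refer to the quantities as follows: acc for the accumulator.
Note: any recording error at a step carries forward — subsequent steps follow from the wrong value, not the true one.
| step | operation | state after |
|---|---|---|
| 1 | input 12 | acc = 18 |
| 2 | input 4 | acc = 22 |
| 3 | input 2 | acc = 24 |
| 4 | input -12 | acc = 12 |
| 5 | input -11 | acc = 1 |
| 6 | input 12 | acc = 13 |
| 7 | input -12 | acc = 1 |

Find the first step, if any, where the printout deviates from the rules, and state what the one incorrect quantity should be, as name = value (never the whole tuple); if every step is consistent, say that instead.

no error

1. acc = 6 + 12 = 18 (confirmed correct)
2. acc = 18 + 4 = 22 (consistent with the printout)
3. acc = 22 + 2 = 24 (confirmed correct)
4. acc = 24 + -12 = 12 (agrees with the printout)
5. acc = 12 + -11 = 1 (verified)
6. acc = 1 + 12 = 13 (same as recorded)
7. acc = 13 + -12 = 1 (same as recorded)
Each recorded entry agrees with the recomputation.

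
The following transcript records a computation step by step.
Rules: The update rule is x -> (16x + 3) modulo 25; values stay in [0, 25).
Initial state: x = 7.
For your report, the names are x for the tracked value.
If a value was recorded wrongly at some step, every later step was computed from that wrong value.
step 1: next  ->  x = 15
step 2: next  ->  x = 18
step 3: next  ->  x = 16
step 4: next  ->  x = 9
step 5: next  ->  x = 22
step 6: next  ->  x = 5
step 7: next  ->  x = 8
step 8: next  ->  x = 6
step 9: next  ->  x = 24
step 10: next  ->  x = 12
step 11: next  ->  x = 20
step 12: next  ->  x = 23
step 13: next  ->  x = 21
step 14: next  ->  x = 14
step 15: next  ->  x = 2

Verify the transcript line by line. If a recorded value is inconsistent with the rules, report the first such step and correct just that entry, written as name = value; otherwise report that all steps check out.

no error

step 1: x = (16*7 + 3) mod 25 = 15 -> same as recorded
step 2: x = (16*15 + 3) mod 25 = 18 -> matches
step 3: x = (16*18 + 3) mod 25 = 16 -> in agreement
step 4: x = (16*16 + 3) mod 25 = 9 -> consistent with the transcript
step 5: x = (16*9 + 3) mod 25 = 22 -> agrees with the transcript
step 6: x = (16*22 + 3) mod 25 = 5 -> matches
step 7: x = (16*5 + 3) mod 25 = 8 -> no discrepancy
step 8: x = (16*8 + 3) mod 25 = 6 -> confirmed correct
step 9: x = (16*6 + 3) mod 25 = 24 -> agrees with the transcript
step 10: x = (16*24 + 3) mod 25 = 12 -> confirmed correct
step 11: x = (16*12 + 3) mod 25 = 20 -> consistent with the transcript
step 12: x = (16*20 + 3) mod 25 = 23 -> verified
step 13: x = (16*23 + 3) mod 25 = 21 -> exactly as logged
step 14: x = (16*21 + 3) mod 25 = 14 -> checks out
step 15: x = (16*14 + 3) mod 25 = 2 -> agrees with the transcript
The whole run recomputes cleanly — no discrepancies.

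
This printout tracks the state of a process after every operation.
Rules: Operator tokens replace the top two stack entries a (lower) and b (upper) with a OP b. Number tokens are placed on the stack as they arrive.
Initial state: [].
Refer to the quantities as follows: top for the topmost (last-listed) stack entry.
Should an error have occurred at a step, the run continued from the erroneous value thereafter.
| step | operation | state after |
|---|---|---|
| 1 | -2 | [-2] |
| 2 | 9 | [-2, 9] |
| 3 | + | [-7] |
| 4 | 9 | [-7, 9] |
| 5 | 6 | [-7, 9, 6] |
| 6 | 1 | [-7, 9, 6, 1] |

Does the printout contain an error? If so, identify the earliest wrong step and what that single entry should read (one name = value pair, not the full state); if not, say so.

Recomputing the run from the initial state:
step 1: [-2]
step 2: [-2, 9]
step 3: [7]
step 4: [7, 9]
step 5: [7, 9, 6]
step 6: [7, 9, 6, 1]
The first disagreement with the printout is at step 3, where the value should be top = 7.

step 3, top = 7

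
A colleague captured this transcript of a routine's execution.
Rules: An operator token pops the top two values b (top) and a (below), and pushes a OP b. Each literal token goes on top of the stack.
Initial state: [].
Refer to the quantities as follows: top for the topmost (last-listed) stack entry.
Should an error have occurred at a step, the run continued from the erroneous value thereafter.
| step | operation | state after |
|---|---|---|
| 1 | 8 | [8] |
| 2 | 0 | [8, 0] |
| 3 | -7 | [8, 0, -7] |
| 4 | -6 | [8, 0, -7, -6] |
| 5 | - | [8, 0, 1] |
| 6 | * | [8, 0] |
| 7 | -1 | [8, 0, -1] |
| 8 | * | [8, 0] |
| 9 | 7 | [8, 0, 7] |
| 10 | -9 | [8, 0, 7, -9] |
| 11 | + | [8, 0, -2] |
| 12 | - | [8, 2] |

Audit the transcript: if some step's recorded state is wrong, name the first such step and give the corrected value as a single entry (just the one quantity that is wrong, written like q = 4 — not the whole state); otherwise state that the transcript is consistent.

step 5, top = -1

Step 1: push 8: top = 8 — checks out.
Step 2: push 0: top = 0 — no discrepancy.
Step 3: push -7: top = -7 — confirmed correct.
Step 4: push -6: top = -6 — verified.
Step 5: -7 - -6 = -1 — the recorded entry deviates here.
So the first discrepancy is step 5, where the right value is top = -1.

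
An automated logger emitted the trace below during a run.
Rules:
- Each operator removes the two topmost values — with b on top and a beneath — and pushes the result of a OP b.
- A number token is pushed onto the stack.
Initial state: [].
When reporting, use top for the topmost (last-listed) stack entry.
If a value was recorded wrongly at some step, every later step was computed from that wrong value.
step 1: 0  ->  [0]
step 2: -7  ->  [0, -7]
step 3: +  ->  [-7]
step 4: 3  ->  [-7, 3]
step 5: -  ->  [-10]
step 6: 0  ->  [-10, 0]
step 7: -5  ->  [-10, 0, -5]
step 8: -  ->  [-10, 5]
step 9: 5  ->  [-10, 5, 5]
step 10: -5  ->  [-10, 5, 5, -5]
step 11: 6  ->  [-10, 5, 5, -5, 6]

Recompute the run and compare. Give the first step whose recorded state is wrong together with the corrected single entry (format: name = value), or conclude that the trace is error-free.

Step 1: push 0: top = 0 — exactly as logged.
Step 2: push -7: top = -7 — matches.
Step 3: 0 + -7 = -7 — no discrepancy.
Step 4: push 3: top = 3 — consistent with the trace.
Step 5: -7 - 3 = -10 — exactly as logged.
Step 6: push 0: top = 0 — in agreement.
Step 7: push -5: top = -5 — verified.
Step 8: 0 - -5 = 5 — confirmed correct.
Step 9: push 5: top = 5 — same as recorded.
Step 10: push -5: top = -5 — no discrepancy.
Step 11: push 6: top = 6 — exactly as logged.
All steps check out; nothing to correct.

no error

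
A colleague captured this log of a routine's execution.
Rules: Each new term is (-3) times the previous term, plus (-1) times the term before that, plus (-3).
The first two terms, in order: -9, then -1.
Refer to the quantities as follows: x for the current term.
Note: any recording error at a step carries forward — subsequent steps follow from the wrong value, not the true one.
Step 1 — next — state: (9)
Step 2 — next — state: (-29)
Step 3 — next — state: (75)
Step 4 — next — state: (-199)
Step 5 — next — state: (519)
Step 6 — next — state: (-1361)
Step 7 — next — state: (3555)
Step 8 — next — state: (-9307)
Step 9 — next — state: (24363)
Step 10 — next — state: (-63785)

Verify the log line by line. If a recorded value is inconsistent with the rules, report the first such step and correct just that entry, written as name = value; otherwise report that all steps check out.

step 7, x = 3561

step 1: x = -3*(-1) + (-1)*(-9) + (-3) = 9 -> confirmed correct
step 2: x = -3*(9) + (-1)*(-1) + (-3) = -29 -> exactly as logged
step 3: x = -3*(-29) + (-1)*(9) + (-3) = 75 -> in agreement
step 4: x = -3*(75) + (-1)*(-29) + (-3) = -199 -> exactly as logged
step 5: x = -3*(-199) + (-1)*(75) + (-3) = 519 -> agrees with the log
step 6: x = -3*(519) + (-1)*(-199) + (-3) = -1361 -> agrees with the log
step 7: x = -3*(-1361) + (-1)*(519) + (-3) = 3561 -> first mismatch against the log
Step 7 is the first one off; corrected, x = 3561.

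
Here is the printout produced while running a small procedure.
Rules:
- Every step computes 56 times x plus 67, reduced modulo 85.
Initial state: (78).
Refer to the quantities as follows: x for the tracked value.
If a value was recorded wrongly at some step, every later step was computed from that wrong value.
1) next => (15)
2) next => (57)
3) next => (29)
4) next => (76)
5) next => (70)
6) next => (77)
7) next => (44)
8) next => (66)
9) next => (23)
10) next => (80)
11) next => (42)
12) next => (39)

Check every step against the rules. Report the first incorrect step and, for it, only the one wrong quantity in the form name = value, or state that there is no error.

Recomputing the run from the initial state:
step 1: x = 15
step 2: x = 57
step 3: x = 29
step 4: x = 76
step 5: x = 73
step 6: x = 75
step 7: x = 17
step 8: x = 84
step 9: x = 11
step 10: x = 3
step 11: x = 65
step 12: x = 52
The first disagreement with the printout is at step 5, where the value should be x = 73.

step 5, x = 73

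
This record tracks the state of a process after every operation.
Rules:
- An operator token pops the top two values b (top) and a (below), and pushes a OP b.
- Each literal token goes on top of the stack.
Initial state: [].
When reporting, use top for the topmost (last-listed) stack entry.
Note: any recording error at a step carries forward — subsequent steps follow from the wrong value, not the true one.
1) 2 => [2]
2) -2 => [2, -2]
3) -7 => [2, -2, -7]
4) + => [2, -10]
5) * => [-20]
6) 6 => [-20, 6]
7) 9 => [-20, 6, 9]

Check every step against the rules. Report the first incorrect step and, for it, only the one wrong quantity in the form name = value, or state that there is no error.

step 4, top = -9

Recomputing the run from the initial state:
step 1: [2]
step 2: [2, -2]
step 3: [2, -2, -7]
step 4: [2, -9]
step 5: [-18]
step 6: [-18, 6]
step 7: [-18, 6, 9]
The first disagreement with the record is at step 4, where the value should be top = -9.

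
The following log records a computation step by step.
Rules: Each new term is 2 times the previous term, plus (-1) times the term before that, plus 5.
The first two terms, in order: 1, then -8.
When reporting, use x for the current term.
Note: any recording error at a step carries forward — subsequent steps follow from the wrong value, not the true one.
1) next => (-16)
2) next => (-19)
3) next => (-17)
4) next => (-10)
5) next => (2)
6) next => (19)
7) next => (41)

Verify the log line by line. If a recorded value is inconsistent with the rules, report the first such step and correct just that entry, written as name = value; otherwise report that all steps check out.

1. x = 2*(-8) + (-1)*(1) + (5) = -12 (a discrepancy with the log)
The earliest wrong entry is at step 1: it should read x = -12.

step 1, x = -12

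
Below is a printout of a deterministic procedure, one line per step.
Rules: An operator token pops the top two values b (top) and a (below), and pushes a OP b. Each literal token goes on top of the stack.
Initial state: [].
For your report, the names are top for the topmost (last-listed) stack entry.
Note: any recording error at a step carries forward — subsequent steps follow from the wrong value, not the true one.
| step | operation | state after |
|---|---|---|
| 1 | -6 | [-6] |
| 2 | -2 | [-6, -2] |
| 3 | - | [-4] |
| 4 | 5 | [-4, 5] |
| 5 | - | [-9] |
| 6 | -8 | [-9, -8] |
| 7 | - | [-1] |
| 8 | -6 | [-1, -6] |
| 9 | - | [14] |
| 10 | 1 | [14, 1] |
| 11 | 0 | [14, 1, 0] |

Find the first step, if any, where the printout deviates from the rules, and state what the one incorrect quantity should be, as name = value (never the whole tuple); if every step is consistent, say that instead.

step 9, top = 5

Recomputing the run from the initial state:
step 1: [-6]
step 2: [-6, -2]
step 3: [-4]
step 4: [-4, 5]
step 5: [-9]
step 6: [-9, -8]
step 7: [-1]
step 8: [-1, -6]
step 9: [5]
step 10: [5, 1]
step 11: [5, 1, 0]
The first disagreement with the printout is at step 9, where the value should be top = 5.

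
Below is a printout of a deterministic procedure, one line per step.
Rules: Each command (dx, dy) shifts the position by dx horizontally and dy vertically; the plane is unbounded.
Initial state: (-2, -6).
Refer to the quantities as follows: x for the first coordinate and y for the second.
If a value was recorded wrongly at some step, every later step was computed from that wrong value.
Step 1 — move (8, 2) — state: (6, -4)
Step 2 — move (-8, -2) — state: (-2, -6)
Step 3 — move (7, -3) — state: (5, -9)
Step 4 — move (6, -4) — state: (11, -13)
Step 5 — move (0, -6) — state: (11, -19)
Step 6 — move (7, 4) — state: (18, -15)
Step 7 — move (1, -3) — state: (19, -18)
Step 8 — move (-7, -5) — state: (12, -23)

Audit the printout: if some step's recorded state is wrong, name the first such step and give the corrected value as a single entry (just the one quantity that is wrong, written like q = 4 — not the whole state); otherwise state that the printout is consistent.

no error

Step 1: x = -2 + (8) = 6, y = -6 + (2) = -4 — checks out.
Step 2: x = 6 + (-8) = -2, y = -4 + (-2) = -6 — agrees with the printout.
Step 3: x = -2 + (7) = 5, y = -6 + (-3) = -9 — same as recorded.
Step 4: x = 5 + (6) = 11, y = -9 + (-4) = -13 — confirmed correct.
Step 5: x = 11 + (0) = 11, y = -13 + (-6) = -19 — exactly as logged.
Step 6: x = 11 + (7) = 18, y = -19 + (4) = -15 — matches.
Step 7: x = 18 + (1) = 19, y = -15 + (-3) = -18 — verified.
Step 8: x = 19 + (-7) = 12, y = -18 + (-5) = -23 — agrees with the printout.
Each recorded entry agrees with the recomputation.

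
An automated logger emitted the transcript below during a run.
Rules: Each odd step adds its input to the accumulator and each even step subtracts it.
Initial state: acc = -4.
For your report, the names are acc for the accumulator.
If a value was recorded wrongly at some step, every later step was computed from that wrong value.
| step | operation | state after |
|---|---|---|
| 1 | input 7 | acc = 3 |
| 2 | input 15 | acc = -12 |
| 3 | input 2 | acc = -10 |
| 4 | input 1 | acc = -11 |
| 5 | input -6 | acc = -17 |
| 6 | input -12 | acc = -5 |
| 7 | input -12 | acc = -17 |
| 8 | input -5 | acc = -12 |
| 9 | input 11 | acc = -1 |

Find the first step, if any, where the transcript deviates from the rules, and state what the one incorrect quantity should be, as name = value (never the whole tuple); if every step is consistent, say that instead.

no error

Recomputing the run from the initial state:
step 1: acc = 3
step 2: acc = -12
step 3: acc = -10
step 4: acc = -11
step 5: acc = -17
step 6: acc = -5
step 7: acc = -17
step 8: acc = -12
step 9: acc = -1
This matches the transcript at every step.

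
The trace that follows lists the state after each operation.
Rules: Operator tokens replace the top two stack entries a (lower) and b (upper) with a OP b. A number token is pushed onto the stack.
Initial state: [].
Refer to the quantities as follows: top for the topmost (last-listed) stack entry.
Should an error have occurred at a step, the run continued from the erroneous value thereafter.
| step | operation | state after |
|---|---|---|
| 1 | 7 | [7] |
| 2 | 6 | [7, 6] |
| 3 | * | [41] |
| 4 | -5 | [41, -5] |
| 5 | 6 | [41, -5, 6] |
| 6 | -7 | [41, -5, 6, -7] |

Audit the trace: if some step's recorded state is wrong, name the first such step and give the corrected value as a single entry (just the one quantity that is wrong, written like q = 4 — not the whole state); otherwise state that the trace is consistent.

step 3, top = 42

Step 1: push 7: top = 7 — no discrepancy.
Step 2: push 6: top = 6 — consistent with the trace.
Step 3: 7 * 6 = 42 — first mismatch against the trace.
The earliest wrong entry is at step 3: it should read top = 42.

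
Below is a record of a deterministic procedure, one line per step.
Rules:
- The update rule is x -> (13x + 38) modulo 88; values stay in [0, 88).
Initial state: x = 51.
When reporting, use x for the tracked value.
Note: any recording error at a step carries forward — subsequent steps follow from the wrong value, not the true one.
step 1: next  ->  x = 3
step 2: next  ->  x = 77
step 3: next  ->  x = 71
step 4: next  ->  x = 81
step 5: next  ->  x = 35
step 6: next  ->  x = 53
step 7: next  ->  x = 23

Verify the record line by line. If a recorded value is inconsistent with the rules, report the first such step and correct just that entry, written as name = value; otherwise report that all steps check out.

Step 1: x = (13*51 + 38) mod 88 = 85 — a discrepancy with the record.
So the first discrepancy is step 1, where the right value is x = 85.

step 1, x = 85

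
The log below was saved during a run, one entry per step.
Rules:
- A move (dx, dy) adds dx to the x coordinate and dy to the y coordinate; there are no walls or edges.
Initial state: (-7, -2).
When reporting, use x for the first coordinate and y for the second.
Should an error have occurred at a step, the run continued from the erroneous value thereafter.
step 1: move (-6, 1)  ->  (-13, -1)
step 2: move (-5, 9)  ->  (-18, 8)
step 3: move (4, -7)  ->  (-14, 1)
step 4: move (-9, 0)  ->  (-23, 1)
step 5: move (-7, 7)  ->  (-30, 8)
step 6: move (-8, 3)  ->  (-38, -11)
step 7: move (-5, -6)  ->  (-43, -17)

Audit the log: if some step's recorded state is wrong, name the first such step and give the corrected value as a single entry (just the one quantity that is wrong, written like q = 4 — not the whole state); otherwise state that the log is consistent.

step 1: x = -7 + (-6) = -13, y = -2 + (1) = -1 -> confirmed correct
step 2: x = -13 + (-5) = -18, y = -1 + (9) = 8 -> verified
step 3: x = -18 + (4) = -14, y = 8 + (-7) = 1 -> exactly as logged
step 4: x = -14 + (-9) = -23, y = 1 + (0) = 1 -> agrees with the log
step 5: x = -23 + (-7) = -30, y = 1 + (7) = 8 -> verified
step 6: x = -30 + (-8) = -38, y = 8 + (3) = 11 -> a discrepancy with the log
That makes step 6 the first incorrect line — y = 11 is what it should show.

step 6, y = 11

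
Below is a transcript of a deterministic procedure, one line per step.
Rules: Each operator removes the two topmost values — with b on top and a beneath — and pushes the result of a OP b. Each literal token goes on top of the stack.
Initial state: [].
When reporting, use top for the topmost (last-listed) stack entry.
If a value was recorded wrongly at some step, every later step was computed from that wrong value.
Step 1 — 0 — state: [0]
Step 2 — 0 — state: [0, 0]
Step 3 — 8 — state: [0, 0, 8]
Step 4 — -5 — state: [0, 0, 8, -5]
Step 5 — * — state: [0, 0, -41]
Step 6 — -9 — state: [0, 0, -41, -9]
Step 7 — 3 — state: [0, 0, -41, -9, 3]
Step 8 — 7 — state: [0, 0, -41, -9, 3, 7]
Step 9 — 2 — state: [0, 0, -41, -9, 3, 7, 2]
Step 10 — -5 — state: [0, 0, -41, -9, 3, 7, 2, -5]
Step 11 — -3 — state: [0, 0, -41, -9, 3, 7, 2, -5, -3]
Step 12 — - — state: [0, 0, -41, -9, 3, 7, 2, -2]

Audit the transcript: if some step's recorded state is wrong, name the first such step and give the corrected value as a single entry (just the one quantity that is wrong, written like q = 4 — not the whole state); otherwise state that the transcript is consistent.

step 1: push 0: top = 0 -> matches
step 2: push 0: top = 0 -> exactly as logged
step 3: push 8: top = 8 -> consistent with the transcript
step 4: push -5: top = -5 -> exactly as logged
step 5: 8 * -5 = -40 -> a discrepancy with the transcript
First incorrect step: 5; the correct value is top = -40.

step 5, top = -40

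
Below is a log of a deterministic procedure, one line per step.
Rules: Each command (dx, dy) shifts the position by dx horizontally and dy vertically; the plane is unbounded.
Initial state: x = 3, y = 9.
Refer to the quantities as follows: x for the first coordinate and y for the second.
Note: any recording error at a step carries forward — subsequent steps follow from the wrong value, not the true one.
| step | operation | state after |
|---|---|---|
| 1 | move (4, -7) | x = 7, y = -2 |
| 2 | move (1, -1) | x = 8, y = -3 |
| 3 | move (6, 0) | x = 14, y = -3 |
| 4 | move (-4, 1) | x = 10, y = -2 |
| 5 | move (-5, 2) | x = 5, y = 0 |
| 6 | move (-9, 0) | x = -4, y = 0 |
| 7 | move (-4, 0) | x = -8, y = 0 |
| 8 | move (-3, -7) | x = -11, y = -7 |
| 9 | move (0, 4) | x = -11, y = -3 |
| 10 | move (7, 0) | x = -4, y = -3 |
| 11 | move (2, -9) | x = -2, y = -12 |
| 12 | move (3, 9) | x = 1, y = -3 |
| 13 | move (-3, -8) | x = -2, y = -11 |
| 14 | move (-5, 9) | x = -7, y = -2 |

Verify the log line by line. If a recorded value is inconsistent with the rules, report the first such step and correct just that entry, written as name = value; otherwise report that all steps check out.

step 1, y = 2

Recomputing the run from the initial state:
step 1: x = 7, y = 2
step 2: x = 8, y = 1
step 3: x = 14, y = 1
step 4: x = 10, y = 2
step 5: x = 5, y = 4
step 6: x = -4, y = 4
step 7: x = -8, y = 4
step 8: x = -11, y = -3
step 9: x = -11, y = 1
step 10: x = -4, y = 1
step 11: x = -2, y = -8
step 12: x = 1, y = 1
step 13: x = -2, y = -7
step 14: x = -7, y = 2
The first disagreement with the log is at step 1, where the value should be y = 2.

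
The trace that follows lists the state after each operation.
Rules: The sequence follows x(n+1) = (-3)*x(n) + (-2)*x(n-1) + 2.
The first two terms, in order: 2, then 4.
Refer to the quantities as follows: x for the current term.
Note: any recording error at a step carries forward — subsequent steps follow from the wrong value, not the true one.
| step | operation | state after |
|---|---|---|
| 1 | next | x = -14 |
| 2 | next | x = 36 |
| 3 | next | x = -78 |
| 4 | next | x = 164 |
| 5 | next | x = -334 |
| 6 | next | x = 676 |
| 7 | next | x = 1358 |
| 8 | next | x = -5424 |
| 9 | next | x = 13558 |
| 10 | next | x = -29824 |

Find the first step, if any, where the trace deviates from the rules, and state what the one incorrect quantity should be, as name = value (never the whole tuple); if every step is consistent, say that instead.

Recomputing the run from the initial state:
step 1: x = -14
step 2: x = 36
step 3: x = -78
step 4: x = 164
step 5: x = -334
step 6: x = 676
step 7: x = -1358
step 8: x = 2724
step 9: x = -5454
step 10: x = 10916
The first disagreement with the trace is at step 7, where the value should be x = -1358.

step 7, x = -1358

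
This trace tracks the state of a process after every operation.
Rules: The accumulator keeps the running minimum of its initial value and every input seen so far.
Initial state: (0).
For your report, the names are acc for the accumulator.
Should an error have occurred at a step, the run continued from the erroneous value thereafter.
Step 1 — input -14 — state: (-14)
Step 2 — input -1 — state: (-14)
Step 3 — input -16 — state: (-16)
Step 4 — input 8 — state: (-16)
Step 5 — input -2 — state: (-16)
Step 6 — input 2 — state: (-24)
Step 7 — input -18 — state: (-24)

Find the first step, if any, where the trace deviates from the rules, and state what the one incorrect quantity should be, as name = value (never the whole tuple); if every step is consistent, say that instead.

step 1: acc = min(0, -14) = -14 -> consistent with the trace
step 2: acc = min(-14, -1) = -14 -> no discrepancy
step 3: acc = min(-14, -16) = -16 -> in agreement
step 4: acc = min(-16, 8) = -16 -> same as recorded
step 5: acc = min(-16, -2) = -16 -> agrees with the trace
step 6: acc = min(-16, 2) = -16 -> this is not what the trace shows
Step 6 is the first one off; corrected, acc = -16.

step 6, acc = -16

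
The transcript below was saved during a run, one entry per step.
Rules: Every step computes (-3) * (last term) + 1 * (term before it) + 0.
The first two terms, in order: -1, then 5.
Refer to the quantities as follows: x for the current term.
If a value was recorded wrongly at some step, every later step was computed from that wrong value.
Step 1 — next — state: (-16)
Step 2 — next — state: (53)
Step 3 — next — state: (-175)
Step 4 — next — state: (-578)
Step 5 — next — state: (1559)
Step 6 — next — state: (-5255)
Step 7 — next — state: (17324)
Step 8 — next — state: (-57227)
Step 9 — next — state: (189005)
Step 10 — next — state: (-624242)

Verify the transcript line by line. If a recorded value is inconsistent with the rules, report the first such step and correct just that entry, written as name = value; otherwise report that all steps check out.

Recomputing the run from the initial state:
step 1: x = -16
step 2: x = 53
step 3: x = -175
step 4: x = 578
step 5: x = -1909
step 6: x = 6305
step 7: x = -20824
step 8: x = 68777
step 9: x = -227155
step 10: x = 750242
The first disagreement with the transcript is at step 4, where the value should be x = 578.

step 4, x = 578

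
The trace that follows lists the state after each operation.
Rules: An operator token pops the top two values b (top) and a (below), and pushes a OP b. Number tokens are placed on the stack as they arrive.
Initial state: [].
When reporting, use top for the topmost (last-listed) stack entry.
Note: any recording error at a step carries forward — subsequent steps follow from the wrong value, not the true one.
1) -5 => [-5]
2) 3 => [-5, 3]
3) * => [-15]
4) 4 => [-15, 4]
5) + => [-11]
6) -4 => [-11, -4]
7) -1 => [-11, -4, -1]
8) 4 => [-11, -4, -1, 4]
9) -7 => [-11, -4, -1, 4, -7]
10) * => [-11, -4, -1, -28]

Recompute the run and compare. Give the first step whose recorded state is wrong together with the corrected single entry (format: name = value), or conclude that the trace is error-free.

Step 1: push -5: top = -5 — checks out.
Step 2: push 3: top = 3 — in agreement.
Step 3: -5 * 3 = -15 — verified.
Step 4: push 4: top = 4 — same as recorded.
Step 5: -15 + 4 = -11 — verified.
Step 6: push -4: top = -4 — checks out.
Step 7: push -1: top = -1 — same as recorded.
Step 8: push 4: top = 4 — no discrepancy.
Step 9: push -7: top = -7 — confirmed correct.
Step 10: 4 * -7 = -28 — in agreement.
The recomputation confirms every line.

no error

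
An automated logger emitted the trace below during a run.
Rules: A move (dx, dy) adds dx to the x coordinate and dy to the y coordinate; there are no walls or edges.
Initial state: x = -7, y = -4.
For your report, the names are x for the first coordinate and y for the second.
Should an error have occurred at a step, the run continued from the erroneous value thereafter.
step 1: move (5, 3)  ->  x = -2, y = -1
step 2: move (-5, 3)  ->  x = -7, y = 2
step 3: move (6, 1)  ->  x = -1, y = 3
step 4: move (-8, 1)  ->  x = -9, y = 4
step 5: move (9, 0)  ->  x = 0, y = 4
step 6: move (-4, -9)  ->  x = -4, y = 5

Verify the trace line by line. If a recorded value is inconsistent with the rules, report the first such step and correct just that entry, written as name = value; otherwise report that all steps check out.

step 6, y = -5

Recomputing the run from the initial state:
step 1: x = -2, y = -1
step 2: x = -7, y = 2
step 3: x = -1, y = 3
step 4: x = -9, y = 4
step 5: x = 0, y = 4
step 6: x = -4, y = -5
The first disagreement with the trace is at step 6, where the value should be y = -5.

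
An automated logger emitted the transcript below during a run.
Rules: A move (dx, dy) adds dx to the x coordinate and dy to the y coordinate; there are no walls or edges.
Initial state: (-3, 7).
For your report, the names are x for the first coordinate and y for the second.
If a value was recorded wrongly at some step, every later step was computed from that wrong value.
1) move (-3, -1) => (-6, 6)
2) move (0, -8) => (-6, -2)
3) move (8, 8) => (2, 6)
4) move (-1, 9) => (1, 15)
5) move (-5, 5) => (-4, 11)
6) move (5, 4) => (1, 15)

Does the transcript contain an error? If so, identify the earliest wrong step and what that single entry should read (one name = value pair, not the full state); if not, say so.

step 5, y = 20

Recomputing the run from the initial state:
step 1: x = -6, y = 6
step 2: x = -6, y = -2
step 3: x = 2, y = 6
step 4: x = 1, y = 15
step 5: x = -4, y = 20
step 6: x = 1, y = 24
The first disagreement with the transcript is at step 5, where the value should be y = 20.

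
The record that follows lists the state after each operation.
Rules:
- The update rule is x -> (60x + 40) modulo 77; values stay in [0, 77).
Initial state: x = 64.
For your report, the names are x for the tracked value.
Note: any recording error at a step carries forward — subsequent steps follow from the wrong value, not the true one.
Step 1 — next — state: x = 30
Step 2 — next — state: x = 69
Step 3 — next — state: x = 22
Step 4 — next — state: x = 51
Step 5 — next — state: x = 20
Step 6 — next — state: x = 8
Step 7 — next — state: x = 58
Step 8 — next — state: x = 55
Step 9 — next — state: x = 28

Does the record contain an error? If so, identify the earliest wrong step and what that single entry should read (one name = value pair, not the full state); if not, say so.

Step 1: x = (60*64 + 40) mod 77 = 30 — matches.
Step 2: x = (60*30 + 40) mod 77 = 69 — agrees with the record.
Step 3: x = (60*69 + 40) mod 77 = 22 — in agreement.
Step 4: x = (60*22 + 40) mod 77 = 51 — checks out.
Step 5: x = (60*51 + 40) mod 77 = 20 — consistent with the record.
Step 6: x = (60*20 + 40) mod 77 = 8 — matches.
Step 7: x = (60*8 + 40) mod 77 = 58 — agrees with the record.
Step 8: x = (60*58 + 40) mod 77 = 55 — checks out.
Step 9: x = (60*55 + 40) mod 77 = 29 — the record has a different value.
Step 9 is the first one off; corrected, x = 29.

step 9, x = 29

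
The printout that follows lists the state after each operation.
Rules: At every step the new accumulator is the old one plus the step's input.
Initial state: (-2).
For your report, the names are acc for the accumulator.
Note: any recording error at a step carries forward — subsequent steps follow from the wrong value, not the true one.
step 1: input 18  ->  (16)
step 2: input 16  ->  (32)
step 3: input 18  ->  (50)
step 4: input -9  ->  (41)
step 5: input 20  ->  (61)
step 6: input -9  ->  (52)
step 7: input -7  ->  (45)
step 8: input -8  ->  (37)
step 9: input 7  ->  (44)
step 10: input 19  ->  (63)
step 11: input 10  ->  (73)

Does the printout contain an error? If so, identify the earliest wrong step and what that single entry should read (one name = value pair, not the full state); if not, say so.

Recomputing the run from the initial state:
step 1: acc = 16
step 2: acc = 32
step 3: acc = 50
step 4: acc = 41
step 5: acc = 61
step 6: acc = 52
step 7: acc = 45
step 8: acc = 37
step 9: acc = 44
step 10: acc = 63
step 11: acc = 73
This matches the printout at every step.

no error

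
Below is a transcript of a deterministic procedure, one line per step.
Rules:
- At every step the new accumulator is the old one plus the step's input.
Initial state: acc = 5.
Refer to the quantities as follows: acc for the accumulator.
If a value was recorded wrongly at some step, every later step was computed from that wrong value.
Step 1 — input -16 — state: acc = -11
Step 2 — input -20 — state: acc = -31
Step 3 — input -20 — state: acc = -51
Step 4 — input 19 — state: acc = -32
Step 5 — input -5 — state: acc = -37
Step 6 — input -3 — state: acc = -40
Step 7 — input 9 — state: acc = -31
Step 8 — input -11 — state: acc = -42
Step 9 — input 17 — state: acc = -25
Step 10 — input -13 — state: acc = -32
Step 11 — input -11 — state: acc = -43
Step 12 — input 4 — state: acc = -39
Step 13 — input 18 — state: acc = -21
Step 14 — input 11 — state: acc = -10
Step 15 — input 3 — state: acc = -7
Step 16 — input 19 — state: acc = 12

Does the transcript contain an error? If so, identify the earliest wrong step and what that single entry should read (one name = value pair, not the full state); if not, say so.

step 1: acc = 5 + -16 = -11 -> consistent with the transcript
step 2: acc = -11 + -20 = -31 -> confirmed correct
step 3: acc = -31 + -20 = -51 -> consistent with the transcript
step 4: acc = -51 + 19 = -32 -> agrees with the transcript
step 5: acc = -32 + -5 = -37 -> agrees with the transcript
step 6: acc = -37 + -3 = -40 -> agrees with the transcript
step 7: acc = -40 + 9 = -31 -> no discrepancy
step 8: acc = -31 + -11 = -42 -> confirmed correct
step 9: acc = -42 + 17 = -25 -> same as recorded
step 10: acc = -25 + -13 = -38 -> this is not what the transcript shows
First incorrect step: 10; the correct value is acc = -38.

step 10, acc = -38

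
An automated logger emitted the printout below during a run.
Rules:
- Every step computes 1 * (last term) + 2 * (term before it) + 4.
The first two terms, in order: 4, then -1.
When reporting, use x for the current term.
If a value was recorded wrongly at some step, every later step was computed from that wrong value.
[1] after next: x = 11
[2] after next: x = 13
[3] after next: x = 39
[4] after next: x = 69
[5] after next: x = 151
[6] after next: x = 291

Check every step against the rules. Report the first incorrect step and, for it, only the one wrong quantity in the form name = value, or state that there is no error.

step 6, x = 293

Step 1: x = 1*(-1) + (2)*(4) + (4) = 11 — matches.
Step 2: x = 1*(11) + (2)*(-1) + (4) = 13 — no discrepancy.
Step 3: x = 1*(13) + (2)*(11) + (4) = 39 — exactly as logged.
Step 4: x = 1*(39) + (2)*(13) + (4) = 69 — checks out.
Step 5: x = 1*(69) + (2)*(39) + (4) = 151 — exactly as logged.
Step 6: x = 1*(151) + (2)*(69) + (4) = 293 — the printout disagrees here.
Step 6 is the first one off; corrected, x = 293.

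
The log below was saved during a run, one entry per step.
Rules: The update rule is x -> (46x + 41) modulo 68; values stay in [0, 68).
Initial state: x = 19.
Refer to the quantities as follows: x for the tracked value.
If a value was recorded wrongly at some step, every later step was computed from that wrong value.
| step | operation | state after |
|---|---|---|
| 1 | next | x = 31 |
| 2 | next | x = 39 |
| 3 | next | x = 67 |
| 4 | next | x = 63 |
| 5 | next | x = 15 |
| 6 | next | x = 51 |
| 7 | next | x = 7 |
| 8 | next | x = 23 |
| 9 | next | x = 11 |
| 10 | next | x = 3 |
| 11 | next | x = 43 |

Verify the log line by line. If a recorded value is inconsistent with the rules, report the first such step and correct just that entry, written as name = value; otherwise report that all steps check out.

1. x = (46*19 + 41) mod 68 = 31 (checks out)
2. x = (46*31 + 41) mod 68 = 39 (in agreement)
3. x = (46*39 + 41) mod 68 = 67 (agrees with the log)
4. x = (46*67 + 41) mod 68 = 63 (verified)
5. x = (46*63 + 41) mod 68 = 15 (in agreement)
6. x = (46*15 + 41) mod 68 = 51 (checks out)
7. x = (46*51 + 41) mod 68 = 7 (exactly as logged)
8. x = (46*7 + 41) mod 68 = 23 (checks out)
9. x = (46*23 + 41) mod 68 = 11 (verified)
10. x = (46*11 + 41) mod 68 = 3 (same as recorded)
11. x = (46*3 + 41) mod 68 = 43 (in agreement)
All steps check out; nothing to correct.

no error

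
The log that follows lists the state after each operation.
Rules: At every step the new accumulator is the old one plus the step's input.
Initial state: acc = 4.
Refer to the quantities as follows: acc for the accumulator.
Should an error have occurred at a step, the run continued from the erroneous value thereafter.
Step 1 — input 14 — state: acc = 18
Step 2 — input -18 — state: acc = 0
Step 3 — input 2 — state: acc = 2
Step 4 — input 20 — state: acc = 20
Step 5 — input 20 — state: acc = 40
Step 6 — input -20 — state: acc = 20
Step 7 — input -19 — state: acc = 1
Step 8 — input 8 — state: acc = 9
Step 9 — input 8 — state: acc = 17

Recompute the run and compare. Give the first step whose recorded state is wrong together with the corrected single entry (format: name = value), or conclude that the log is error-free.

step 4, acc = 22

1. acc = 4 + 14 = 18 (in agreement)
2. acc = 18 + -18 = 0 (confirmed correct)
3. acc = 0 + 2 = 2 (confirmed correct)
4. acc = 2 + 20 = 22 (the log has a different value)
First deviation found at step 4; the corrected entry is acc = 22.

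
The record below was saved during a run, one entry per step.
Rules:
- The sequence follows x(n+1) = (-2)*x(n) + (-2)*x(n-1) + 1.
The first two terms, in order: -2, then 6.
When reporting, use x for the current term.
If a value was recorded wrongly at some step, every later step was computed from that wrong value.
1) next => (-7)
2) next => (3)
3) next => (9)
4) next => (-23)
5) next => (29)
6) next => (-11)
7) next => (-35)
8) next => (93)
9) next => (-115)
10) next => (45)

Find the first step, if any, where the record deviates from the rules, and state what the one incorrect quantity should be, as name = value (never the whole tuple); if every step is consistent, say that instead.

Recomputing the run from the initial state:
step 1: x = -7
step 2: x = 3
step 3: x = 9
step 4: x = -23
step 5: x = 29
step 6: x = -11
step 7: x = -35
step 8: x = 93
step 9: x = -115
step 10: x = 45
This matches the record at every step.

no error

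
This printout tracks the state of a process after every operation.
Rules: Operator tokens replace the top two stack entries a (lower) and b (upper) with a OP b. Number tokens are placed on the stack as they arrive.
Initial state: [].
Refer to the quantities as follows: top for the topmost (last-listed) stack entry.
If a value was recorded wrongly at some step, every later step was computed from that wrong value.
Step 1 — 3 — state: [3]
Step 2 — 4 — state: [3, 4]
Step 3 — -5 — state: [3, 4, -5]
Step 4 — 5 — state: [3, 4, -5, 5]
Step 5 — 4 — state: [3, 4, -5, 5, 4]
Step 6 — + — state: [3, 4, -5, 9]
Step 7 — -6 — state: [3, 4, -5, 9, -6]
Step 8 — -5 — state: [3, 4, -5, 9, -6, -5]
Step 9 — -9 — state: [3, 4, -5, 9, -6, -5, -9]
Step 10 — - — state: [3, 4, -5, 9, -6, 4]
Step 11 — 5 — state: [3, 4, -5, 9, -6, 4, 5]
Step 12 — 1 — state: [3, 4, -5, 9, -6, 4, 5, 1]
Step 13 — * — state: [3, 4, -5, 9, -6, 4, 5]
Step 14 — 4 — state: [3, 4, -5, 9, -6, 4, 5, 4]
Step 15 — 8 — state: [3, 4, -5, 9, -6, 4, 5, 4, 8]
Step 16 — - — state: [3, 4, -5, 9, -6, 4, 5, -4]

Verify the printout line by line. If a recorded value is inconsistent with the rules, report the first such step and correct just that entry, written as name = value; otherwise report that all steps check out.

no error

step 1: push 3: top = 3 -> agrees with the printout
step 2: push 4: top = 4 -> checks out
step 3: push -5: top = -5 -> agrees with the printout
step 4: push 5: top = 5 -> matches
step 5: push 4: top = 4 -> verified
step 6: 5 + 4 = 9 -> checks out
step 7: push -6: top = -6 -> exactly as logged
step 8: push -5: top = -5 -> in agreement
step 9: push -9: top = -9 -> agrees with the printout
step 10: -5 - -9 = 4 -> in agreement
step 11: push 5: top = 5 -> exactly as logged
step 12: push 1: top = 1 -> same as recorded
step 13: 5 * 1 = 5 -> consistent with the printout
step 14: push 4: top = 4 -> in agreement
step 15: push 8: top = 8 -> in agreement
step 16: 4 - 8 = -4 -> checks out
The whole run recomputes cleanly — no discrepancies.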